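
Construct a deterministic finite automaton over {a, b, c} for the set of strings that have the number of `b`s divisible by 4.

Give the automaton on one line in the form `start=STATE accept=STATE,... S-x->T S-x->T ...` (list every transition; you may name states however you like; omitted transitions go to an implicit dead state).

The only thing that matters is how many `b`s have appeared, reduced mod 4. Use one state per residue: q0 for 0, …, q3 for 3. Reading `b` moves to the next residue; anything else stays put. q0 is accepting.
A 4-state machine:
        a   b   c  
>* q0   q0  q1  q0 
   q1   q1  q2  q1 
   q2   q2  q3  q2 
   q3   q3  q0  q3 
(> = start, * = accepting)

start=q0 accept=q0 q0-a->q0 q0-b->q1 q0-c->q0 q1-a->q1 q1-b->q2 q1-c->q1 q2-a->q2 q2-b->q3 q2-c->q2 q3-a->q3 q3-b->q0 q3-c->q3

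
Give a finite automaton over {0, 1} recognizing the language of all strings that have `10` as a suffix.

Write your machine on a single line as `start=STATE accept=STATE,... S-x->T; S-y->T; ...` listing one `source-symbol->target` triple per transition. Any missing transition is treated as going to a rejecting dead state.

start=A; accept=C; A-0->A; A-1->B; B-0->C; B-1->B; C-0->A; C-1->B

Remember how much of `10` the current input suffix matches. State A means no match yet; B means the last symbol is `1`; C means the last 2 symbols are `10`. Only C accepts. On a mismatch, fall back to the longest proper suffix that is still a prefix of `10`.
3 states suffice.
       0  1 
>  A   A  B 
   B   C  B 
 * C   A  B 
(> = start, * = accepting)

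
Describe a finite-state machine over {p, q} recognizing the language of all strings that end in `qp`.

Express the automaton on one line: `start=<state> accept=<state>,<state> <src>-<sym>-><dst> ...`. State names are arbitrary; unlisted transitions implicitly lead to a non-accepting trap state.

start=S0 accept=S2 S0-p->S0 S0-q->S1 S1-p->S2 S1-q->S1 S2-p->S0 S2-q->S1

Let each state record the length of the longest suffix of the input read so far that is also a prefix of `qp`. S1 means the last symbol is `q`; S2 means the last 2 symbols are `qp`. Accept only at S2, where the string currently ends in `qp`.
With 3 states:
        p   q  
>  S0   S0  S1 
   S1   S2  S1 
 * S2   S0  S1 
(> = start, * = accepting)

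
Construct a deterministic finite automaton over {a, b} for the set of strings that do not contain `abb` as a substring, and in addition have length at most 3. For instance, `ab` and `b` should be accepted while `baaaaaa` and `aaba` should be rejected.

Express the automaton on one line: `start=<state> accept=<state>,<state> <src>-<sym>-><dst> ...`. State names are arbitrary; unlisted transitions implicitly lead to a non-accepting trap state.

Handle the two conditions separately and then intersect. The first has 4 states tracking partial matches of the forbidden pattern `abb`; the second has 5 states tracking the input length, saturating at 4. A product state is a pair (one from each), accepting exactly when both do.
          a    b  
>* s0     s1   s2 
 * s1     s3   s4 
 * s2     s3   s5 
 * s3     s6   s7 
 * s4     s6   s8 
 * s5     s6   s9 
 * s6    s10  s11 
 * s7    s10  s12 
   s8    s12  s12 
 * s9    s10  s13 
   s10   s10  s11 
   s11   s10  s12 
   s12   s12  s12 
   s13   s10  s13 
(> = start, * = accepting)

start=s0 accept=s0,s1,s2,s3,s4,s5,s6,s7,s9 s0-a->s1 s0-b->s2 s1-a->s3 s1-b->s4 s2-a->s3 s2-b->s5 s3-a->s6 s3-b->s7 s4-a->s6 s4-b->s8 s5-a->s6 s5-b->s9 s6-a->s10 s6-b->s11 s7-a->s10 s7-b->s12 s8-a->s12 s8-b->s12 s9-a->s10 s9-b->s13 s10-a->s10 s10-b->s11 s11-a->s10 s11-b->s12 s12-a->s12 s12-b->s12 s13-a->s10 s13-b->s13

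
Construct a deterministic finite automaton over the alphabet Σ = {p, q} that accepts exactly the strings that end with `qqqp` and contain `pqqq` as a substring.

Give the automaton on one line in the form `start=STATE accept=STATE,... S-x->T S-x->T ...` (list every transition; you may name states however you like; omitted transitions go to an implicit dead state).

start=s0 accept=s5 s0-p->s1 s0-q->s0 s1-p->s1 s1-q->s2 s2-p->s1 s2-q->s3 s3-p->s1 s3-q->s4 s4-p->s5 s4-q->s4 s5-p->s1 s5-q->s2

Build one automaton per condition and run them in lockstep. The first has 5 states tracking how much of the suffix `qqqp` has currently been matched; the second has 5 states tracking whether and how much of `pqqq` has been seen. A product state is a pair (one from each), accepting exactly when both do. Minimizing collapses redundant product states.
        p   q  
>  s0   s1  s0 
   s1   s1  s2 
   s2   s1  s3 
   s3   s1  s4 
   s4   s5  s4 
 * s5   s1  s2 
(> = start, * = accepting)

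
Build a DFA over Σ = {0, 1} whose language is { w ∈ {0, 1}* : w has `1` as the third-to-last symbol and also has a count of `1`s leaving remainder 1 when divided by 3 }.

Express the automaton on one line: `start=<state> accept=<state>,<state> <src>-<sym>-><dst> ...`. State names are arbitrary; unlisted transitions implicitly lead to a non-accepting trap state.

Build one automaton per condition and run them in lockstep. The first has 15 states tracking the last 3 symbols read; the second has 3 states tracking the count of `1`s modulo 3. A product state is a pair (one from each), accepting exactly when both do. Equivalent product states are then merged.
       0  1 
>  A   A  B 
   B   C  D 
   C   E  D 
   D   F  G 
 * E   H  D 
   F   F  I 
   G   J  K 
   H   H  D 
   I   J  L 
   J   A  M 
 * K   N  D 
   L   N  D 
 * M   C  D 
 * N   E  D 
(> = start, * = accepting)

start=A accept=E,K,M,N A-0->A A-1->B B-0->C B-1->D C-0->E C-1->D D-0->F D-1->G E-0->H E-1->D F-0->F F-1->I G-0->J G-1->K H-0->H H-1->D I-0->J I-1->L J-0->A J-1->M K-0->N K-1->D L-0->N L-1->D M-0->C M-1->D N-0->E N-1->D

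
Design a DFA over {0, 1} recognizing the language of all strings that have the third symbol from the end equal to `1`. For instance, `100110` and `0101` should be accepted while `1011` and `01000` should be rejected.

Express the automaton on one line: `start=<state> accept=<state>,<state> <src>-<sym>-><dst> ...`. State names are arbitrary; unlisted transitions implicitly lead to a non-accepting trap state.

A DFA must remember the last 3 symbols (since which symbol is third-to-last isn't known until the input ends). Use one state per possible window of the last ≤3 symbols; accept from those whose window starts with `1`.
A 15-state machine:
          0    1  
>  s0     s1   s2 
   s1     s3   s4 
   s2     s5   s6 
   s3     s7   s8 
   s4     s9  s10 
   s5    s11  s12 
   s6    s13  s14 
   s7     s7   s8 
   s8     s9  s10 
   s9    s11  s12 
   s10   s13  s14 
 * s11    s7   s8 
 * s12    s9  s10 
 * s13   s11  s12 
 * s14   s13  s14 
(> = start, * = accepting)

start=s0 accept=s11,s12,s13,s14 s0-0->s1 s0-1->s2 s1-0->s3 s1-1->s4 s2-0->s5 s2-1->s6 s3-0->s7 s3-1->s8 s4-0->s9 s4-1->s10 s5-0->s11 s5-1->s12 s6-0->s13 s6-1->s14 s7-0->s7 s7-1->s8 s8-0->s9 s8-1->s10 s9-0->s11 s9-1->s12 s10-0->s13 s10-1->s14 s11-0->s7 s11-1->s8 s12-0->s9 s12-1->s10 s13-0->s11 s13-1->s12 s14-0->s13 s14-1->s14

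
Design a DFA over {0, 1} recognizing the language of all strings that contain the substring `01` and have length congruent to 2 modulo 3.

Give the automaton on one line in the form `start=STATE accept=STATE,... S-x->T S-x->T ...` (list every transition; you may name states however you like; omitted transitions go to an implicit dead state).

start=q0 accept=q4 q0-0->q1 q0-1->q2 q1-0->q3 q1-1->q4 q2-0->q3 q2-1->q5 q3-0->q6 q3-1->q7 q4-0->q7 q4-1->q7 q5-0->q6 q5-1->q0 q6-0->q1 q6-1->q8 q7-0->q8 q7-1->q8 q8-0->q4 q8-1->q4

Build one automaton per condition and run them in lockstep. The first has 3 states tracking whether and how much of `01` has been seen; the second has 3 states tracking the input length modulo 3. A product state is a pair (one from each), accepting exactly when both do.
9 states suffice.
        0   1  
>  q0   q1  q2 
   q1   q3  q4 
   q2   q3  q5 
   q3   q6  q7 
 * q4   q7  q7 
   q5   q6  q0 
   q6   q1  q8 
   q7   q8  q8 
   q8   q4  q4 
(> = start, * = accepting)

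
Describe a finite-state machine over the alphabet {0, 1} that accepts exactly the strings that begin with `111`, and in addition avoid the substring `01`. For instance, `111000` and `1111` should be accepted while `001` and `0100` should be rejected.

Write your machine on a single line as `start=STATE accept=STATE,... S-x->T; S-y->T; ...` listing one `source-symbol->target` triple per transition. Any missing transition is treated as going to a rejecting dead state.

Build one automaton per condition and run them in lockstep. One (5 states) tracks whether the input so far still matches the prefix `111`; the other (3 states) tracks partial matches of the forbidden pattern `01`. Each combined state is a pair, one component from each; accept when both components accept. Equivalent product states are then merged.
With 6 states:
        0   1  
>  s0   s1  s2 
   s1   s1  s1 
   s2   s1  s3 
   s3   s1  s4 
 * s4   s5  s4 
 * s5   s5  s1 
(> = start, * = accepting)

start=s0; accept=s4,s5; s0-0->s1; s0-1->s2; s1-0->s1; s1-1->s1; s2-0->s1; s2-1->s3; s3-0->s1; s3-1->s4; s4-0->s5; s4-1->s4; s5-0->s5; s5-1->s1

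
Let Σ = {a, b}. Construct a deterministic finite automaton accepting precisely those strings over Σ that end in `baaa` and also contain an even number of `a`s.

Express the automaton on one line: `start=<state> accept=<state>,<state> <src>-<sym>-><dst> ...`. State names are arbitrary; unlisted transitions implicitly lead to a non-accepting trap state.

Run two small machines in parallel and take their product. One (5 states) tracks how much of the suffix `baaa` has currently been matched; the other (2 states) tracks the count of `a`s modulo 2. Each combined state is a pair, one component from each; accept when both components accept. Equivalent product states are then merged.
With 6 states:
        a   b  
>  s0   s1  s0 
   s1   s0  s2 
   s2   s3  s2 
   s3   s4  s0 
   s4   s5  s2 
 * s5   s1  s0 
(> = start, * = accepting)

start=s0 accept=s5 s0-a->s1 s0-b->s0 s1-a->s0 s1-b->s2 s2-a->s3 s2-b->s2 s3-a->s4 s3-b->s0 s4-a->s5 s4-b->s2 s5-a->s1 s5-b->s0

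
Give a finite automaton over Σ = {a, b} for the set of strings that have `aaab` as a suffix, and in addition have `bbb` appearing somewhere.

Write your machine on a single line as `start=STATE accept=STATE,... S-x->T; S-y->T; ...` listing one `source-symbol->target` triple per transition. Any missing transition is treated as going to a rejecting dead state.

start=q0; accept=q7; q0-a->q0; q0-b->q1; q1-a->q0; q1-b->q2; q2-a->q0; q2-b->q3; q3-a->q4; q3-b->q3; q4-a->q5; q4-b->q3; q5-a->q6; q5-b->q3; q6-a->q6; q6-b->q7; q7-a->q4; q7-b->q3

Build one automaton per condition and run them in lockstep. One (5 states) tracks how much of the suffix `aaab` has currently been matched; the other (4 states) tracks whether and how much of `bbb` has been seen. Each combined state is a pair, one component from each; accept when both components accept. Minimizing collapses redundant product states.
An 8-state machine:
        a   b  
>  q0   q0  q1 
   q1   q0  q2 
   q2   q0  q3 
   q3   q4  q3 
   q4   q5  q3 
   q5   q6  q3 
   q6   q6  q7 
 * q7   q4  q3 
(> = start, * = accepting)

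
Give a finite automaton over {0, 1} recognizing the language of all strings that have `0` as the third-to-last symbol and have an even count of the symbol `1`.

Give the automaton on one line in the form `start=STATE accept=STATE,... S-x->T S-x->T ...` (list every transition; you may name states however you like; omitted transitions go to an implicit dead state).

start=A accept=G,H,K,L A-0->B A-1->C B-0->D B-1->E C-0->F C-1->A D-0->G D-1->E E-0->F E-1->H F-0->I F-1->J G-0->G G-1->E H-0->B H-1->C I-0->I I-1->K J-0->L J-1->C K-0->L K-1->C L-0->D L-1->E

Build one automaton per condition and run them in lockstep. One (15 states) tracks the last 3 symbols read; the other (2 states) tracks the count of `1`s modulo 2. Each combined state is a pair, one component from each; accept when both components accept. Equivalent product states are then merged.
12 states suffice.
       0  1 
>  A   B  C 
   B   D  E 
   C   F  A 
   D   G  E 
   E   F  H 
   F   I  J 
 * G   G  E 
 * H   B  C 
   I   I  K 
   J   L  C 
 * K   L  C 
 * L   D  E 
(> = start, * = accepting)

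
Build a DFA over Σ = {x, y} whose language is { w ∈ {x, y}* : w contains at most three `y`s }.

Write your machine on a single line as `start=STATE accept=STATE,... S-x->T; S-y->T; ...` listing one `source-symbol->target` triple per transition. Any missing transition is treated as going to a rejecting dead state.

start=s0; accept=s0,s1,s2,s3; s0-x->s0; s0-y->s1; s1-x->s1; s1-y->s2; s2-x->s2; s2-y->s3; s3-x->s3; s3-y->s4; s4-x->s4; s4-y->s4

Count `y`s, saturating at 4: states s0 through s3 mean 0 through 3 `y`s seen; s4 means more than 3. Each `y` increments (capped at s4); other symbols loop. Accept from {s0, s1, s2, s3}.
With 5 states:
        x   y  
>* s0   s0  s1 
 * s1   s1  s2 
 * s2   s2  s3 
 * s3   s3  s4 
   s4   s4  s4 
(> = start, * = accepting)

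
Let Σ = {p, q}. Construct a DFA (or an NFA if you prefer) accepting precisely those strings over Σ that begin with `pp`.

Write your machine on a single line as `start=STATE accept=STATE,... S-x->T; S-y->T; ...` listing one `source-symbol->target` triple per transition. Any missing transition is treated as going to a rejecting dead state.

Check the first 2 symbols one by one: s0 through s1 record how many have matched `pp` so far; any wrong symbol goes to the dead state s3. After all 2 match we enter the accepting sink s2.
With 4 states:
        p   q  
>  s0   s1  s3 
   s1   s2  s3 
 * s2   s2  s2 
   s3   s3  s3 
(> = start, * = accepting)

start=s0; accept=s2; s0-p->s1; s0-q->s3; s1-p->s2; s1-q->s3; s2-p->s2; s2-q->s2; s3-p->s3; s3-q->s3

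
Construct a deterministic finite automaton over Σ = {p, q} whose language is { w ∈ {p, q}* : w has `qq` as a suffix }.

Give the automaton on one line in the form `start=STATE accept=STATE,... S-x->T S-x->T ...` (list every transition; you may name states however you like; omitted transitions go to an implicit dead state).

Let each state record the length of the longest suffix of the input read so far that is also a prefix of `qq`. S1 means the last symbol is `q`; S2 means the last 2 symbols are `qq`. Accept only at S2, where the string currently ends in `qq`.
A 3-state machine:
        p   q  
>  S0   S0  S1 
   S1   S0  S2 
 * S2   S0  S2 
(> = start, * = accepting)

start=S0 accept=S2 S0-p->S0 S0-q->S1 S1-p->S0 S1-q->S2 S2-p->S0 S2-q->S2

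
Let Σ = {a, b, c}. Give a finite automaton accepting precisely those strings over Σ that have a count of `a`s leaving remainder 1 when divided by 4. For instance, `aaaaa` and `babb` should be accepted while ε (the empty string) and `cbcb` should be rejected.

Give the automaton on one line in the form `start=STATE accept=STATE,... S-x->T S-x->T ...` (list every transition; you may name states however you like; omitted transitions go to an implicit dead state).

The only thing that matters is how many `a`s have appeared, reduced mod 4. Use one state per residue: q0 for 0, …, q3 for 3. Reading `a` moves to the next residue; anything else stays put. q1 is accepting.
        a   b   c  
>  q0   q1  q0  q0 
 * q1   q2  q1  q1 
   q2   q3  q2  q2 
   q3   q0  q3  q3 
(> = start, * = accepting)

start=q0 accept=q1 q0-a->q1 q0-b->q0 q0-c->q0 q1-a->q2 q1-b->q1 q1-c->q1 q2-a->q3 q2-b->q2 q2-c->q2 q3-a->q0 q3-b->q3 q3-c->q3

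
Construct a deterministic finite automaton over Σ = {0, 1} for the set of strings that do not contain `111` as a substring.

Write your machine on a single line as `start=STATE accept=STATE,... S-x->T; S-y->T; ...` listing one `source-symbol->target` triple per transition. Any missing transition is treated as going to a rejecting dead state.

start=A; accept=A,B,C; A-0->A; A-1->B; B-0->A; B-1->C; C-0->A; C-1->D; D-0->D; D-1->D

This is the complement of 'contains `111`'. Use the same substring-matching states — A through D holding how much of `111` has just been matched — but flip the accepting set: everything except the trap D accepts.
A 4-state machine:
       0  1 
>* A   A  B 
 * B   A  C 
 * C   A  D 
   D   D  D 
(> = start, * = accepting)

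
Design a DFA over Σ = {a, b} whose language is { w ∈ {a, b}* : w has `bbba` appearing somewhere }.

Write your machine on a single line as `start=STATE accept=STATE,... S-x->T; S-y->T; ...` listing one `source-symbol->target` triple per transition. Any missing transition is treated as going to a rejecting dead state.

States q0..q3 record the length of the longest prefix of `bbba` that matches the current input suffix. Reaching q4 means `bbba` has been seen, and we stay there forever. Accept from q4.
A 5-state machine:
        a   b  
>  q0   q0  q1 
   q1   q0  q2 
   q2   q0  q3 
   q3   q4  q3 
 * q4   q4  q4 
(> = start, * = accepting)

start=q0; accept=q4; q0-a->q0; q0-b->q1; q1-a->q0; q1-b->q2; q2-a->q0; q2-b->q3; q3-a->q4; q3-b->q3; q4-a->q4; q4-b->q4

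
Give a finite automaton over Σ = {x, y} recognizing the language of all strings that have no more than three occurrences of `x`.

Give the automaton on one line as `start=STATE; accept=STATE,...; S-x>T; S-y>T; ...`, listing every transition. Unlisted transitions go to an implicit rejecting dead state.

start=s0; accept=s0,s1,s2,s3; s0-x>s1; s0-y>s0; s1-x>s2; s1-y>s1; s2-x>s3; s2-y>s2; s3-x>s4; s3-y>s3; s4-x>s4; s4-y>s4

Count `x`s, saturating at 4: states s0 through s3 mean 0 through 3 `x`s seen; s4 means more than 3. Each `x` increments (capped at s4); other symbols loop. Accept from {s0, s1, s2, s3}.
A 5-state machine:
        x   y  
>* s0   s1  s0 
 * s1   s2  s1 
 * s2   s3  s2 
 * s3   s4  s3 
   s4   s4  s4 
(> = start, * = accepting)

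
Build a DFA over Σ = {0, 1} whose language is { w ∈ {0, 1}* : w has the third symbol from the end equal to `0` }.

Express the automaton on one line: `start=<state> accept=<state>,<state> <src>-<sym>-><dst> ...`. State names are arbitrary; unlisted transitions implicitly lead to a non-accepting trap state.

start=S0 accept=S7,S8,S9,S10 S0-0->S1 S0-1->S2 S1-0->S3 S1-1->S4 S2-0->S5 S2-1->S6 S3-0->S7 S3-1->S8 S4-0->S9 S4-1->S10 S5-0->S11 S5-1->S12 S6-0->S13 S6-1->S14 S7-0->S7 S7-1->S8 S8-0->S9 S8-1->S10 S9-0->S11 S9-1->S12 S10-0->S13 S10-1->S14 S11-0->S7 S11-1->S8 S12-0->S9 S12-1->S10 S13-0->S11 S13-1->S12 S14-0->S13 S14-1->S14

Because acceptance depends on a position counted from the end, the machine has to buffer the most recent 3 symbols. Make each state the string of the last up-to-3 symbols read; on input `x` shift the window left and append `x`. Accept when the buffered window has length 3 and begins with `0`.
15 states suffice.
          0    1  
>  S0     S1   S2 
   S1     S3   S4 
   S2     S5   S6 
   S3     S7   S8 
   S4     S9  S10 
   S5    S11  S12 
   S6    S13  S14 
 * S7     S7   S8 
 * S8     S9  S10 
 * S9    S11  S12 
 * S10   S13  S14 
   S11    S7   S8 
   S12    S9  S10 
   S13   S11  S12 
   S14   S13  S14 
(> = start, * = accepting)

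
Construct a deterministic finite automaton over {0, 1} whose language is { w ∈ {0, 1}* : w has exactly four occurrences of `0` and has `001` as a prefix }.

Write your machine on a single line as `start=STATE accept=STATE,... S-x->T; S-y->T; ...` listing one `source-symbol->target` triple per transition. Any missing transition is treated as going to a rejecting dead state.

Handle the two conditions separately and then intersect. The first has 6 states tracking the count of `0`s, saturating at 5; the second has 5 states tracking whether the input so far still matches the prefix `001`. A product state is a pair (one from each), accepting exactly when both do.
With 13 states:
          0    1  
>  q0     q1   q2 
   q1     q3   q4 
   q2     q4   q2 
   q3     q5   q6 
   q4     q7   q4 
   q5     q8   q5 
   q6     q9   q6 
   q7     q5   q7 
   q8    q10   q8 
   q9    q11   q9 
   q10   q10  q10 
 * q11   q12  q11 
   q12   q12  q12 
(> = start, * = accepting)

start=q0; accept=q11; q0-0->q1; q0-1->q2; q1-0->q3; q1-1->q4; q2-0->q4; q2-1->q2; q3-0->q5; q3-1->q6; q4-0->q7; q4-1->q4; q5-0->q8; q5-1->q5; q6-0->q9; q6-1->q6; q7-0->q5; q7-1->q7; q8-0->q10; q8-1->q8; q9-0->q11; q9-1->q9; q10-0->q10; q10-1->q10; q11-0->q12; q11-1->q11; q12-0->q12; q12-1->q12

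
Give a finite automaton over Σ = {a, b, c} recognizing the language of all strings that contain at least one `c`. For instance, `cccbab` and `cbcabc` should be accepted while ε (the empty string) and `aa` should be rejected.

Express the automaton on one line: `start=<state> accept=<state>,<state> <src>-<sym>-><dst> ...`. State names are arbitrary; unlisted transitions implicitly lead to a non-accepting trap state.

start=q0 accept=q1,q2 q0-a->q0 q0-b->q0 q0-c->q1 q1-a->q1 q1-b->q1 q1-c->q2 q2-a->q2 q2-b->q2 q2-c->q2

Only the number of `c`s matters, and only up to 2. Make a chain q0 → q1 → q2 advanced by each `c` (with q2 absorbing); every other symbol self-loops. The accepting set is {q1, q2}.
        a   b   c  
>  q0   q0  q0  q1 
 * q1   q1  q1  q2 
 * q2   q2  q2  q2 
(> = start, * = accepting)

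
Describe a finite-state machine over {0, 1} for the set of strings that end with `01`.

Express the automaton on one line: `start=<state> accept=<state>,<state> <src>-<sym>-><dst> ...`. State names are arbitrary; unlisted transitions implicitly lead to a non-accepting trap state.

start=q0 accept=q2 q0-0->q1 q0-1->q0 q1-0->q1 q1-1->q2 q2-0->q1 q2-1->q0

Let each state record the length of the longest suffix of the input read so far that is also a prefix of `01`. q1 means the last symbol is `0`; q2 means the last 2 symbols are `01`. Accept only at q2, where the string currently ends in `01`.
3 states suffice.
        0   1  
>  q0   q1  q0 
   q1   q1  q2 
 * q2   q1  q0 
(> = start, * = accepting)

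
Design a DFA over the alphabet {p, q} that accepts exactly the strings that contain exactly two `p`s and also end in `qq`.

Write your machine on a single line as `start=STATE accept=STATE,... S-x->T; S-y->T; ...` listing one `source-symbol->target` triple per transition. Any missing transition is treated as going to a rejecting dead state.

Handle the two conditions separately and then intersect. The first has 4 states tracking the count of `p`s, saturating at 3; the second has 3 states tracking how much of the suffix `qq` has currently been matched. A product state is a pair (one from each), accepting exactly when both do. Equivalent product states are then merged.
6 states suffice.
       p  q 
>  A   B  A 
   B   C  B 
   C   D  E 
   D   D  D 
   E   D  F 
 * F   D  F 
(> = start, * = accepting)

start=A; accept=F; A-p->B; A-q->A; B-p->C; B-q->B; C-p->D; C-q->E; D-p->D; D-q->D; E-p->D; E-q->F; F-p->D; F-q->F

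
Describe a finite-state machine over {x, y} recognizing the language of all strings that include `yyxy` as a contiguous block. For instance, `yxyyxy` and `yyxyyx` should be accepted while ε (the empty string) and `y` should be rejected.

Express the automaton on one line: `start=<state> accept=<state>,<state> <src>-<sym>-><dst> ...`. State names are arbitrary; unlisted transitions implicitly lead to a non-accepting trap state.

start=s0 accept=s4 s0-x->s0 s0-y->s1 s1-x->s0 s1-y->s2 s2-x->s3 s2-y->s2 s3-x->s0 s3-y->s4 s4-x->s4 s4-y->s4

States s0..s3 record the length of the longest prefix of `yyxy` that matches the current input suffix. Reaching s4 means `yyxy` has been seen, and we stay there forever. Accept from s4.
A 5-state machine:
        x   y  
>  s0   s0  s1 
   s1   s0  s2 
   s2   s3  s2 
   s3   s0  s4 
 * s4   s4  s4 
(> = start, * = accepting)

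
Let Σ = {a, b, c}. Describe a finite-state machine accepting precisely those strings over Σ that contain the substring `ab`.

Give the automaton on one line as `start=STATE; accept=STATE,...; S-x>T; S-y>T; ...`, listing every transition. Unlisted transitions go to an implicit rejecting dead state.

Track how much of `ab` has been matched so far: state q0 is no progress, q2 is the absorbing accept state reached once `ab` has occurred. Intermediate states record partial matches; on a mismatch, fall back to the longest reusable overlap.
3 states suffice.
        a   b   c  
>  q0   q1  q0  q0 
   q1   q1  q2  q0 
 * q2   q2  q2  q2 
(> = start, * = accepting)

start=q0; accept=q2; q0-a>q1; q0-b>q0; q0-c>q0; q1-a>q1; q1-b>q2; q1-c>q0; q2-a>q2; q2-b>q2; q2-c>q2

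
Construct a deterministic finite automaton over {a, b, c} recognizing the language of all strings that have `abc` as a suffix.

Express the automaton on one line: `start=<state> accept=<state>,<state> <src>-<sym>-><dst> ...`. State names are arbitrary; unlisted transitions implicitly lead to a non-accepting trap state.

Let each state record the length of the longest suffix of the input read so far that is also a prefix of `abc`. s1 means the last symbol is `a`; s2 means the last 2 symbols are `ab`; s3 means the last 3 symbols are `abc`. Accept only at s3, where the string currently ends in `abc`.
With 4 states:
        a   b   c  
>  s0   s1  s0  s0 
   s1   s1  s2  s0 
   s2   s1  s0  s3 
 * s3   s1  s0  s0 
(> = start, * = accepting)

start=s0 accept=s3 s0-a->s1 s0-b->s0 s0-c->s0 s1-a->s1 s1-b->s2 s1-c->s0 s2-a->s1 s2-b->s0 s2-c->s3 s3-a->s1 s3-b->s0 s3-c->s0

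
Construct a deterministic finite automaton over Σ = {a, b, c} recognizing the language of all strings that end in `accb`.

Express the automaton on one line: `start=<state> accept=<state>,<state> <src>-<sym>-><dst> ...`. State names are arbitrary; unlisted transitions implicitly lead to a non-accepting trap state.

start=S0 accept=S4 S0-a->S1 S0-b->S0 S0-c->S0 S1-a->S1 S1-b->S0 S1-c->S2 S2-a->S1 S2-b->S0 S2-c->S3 S3-a->S1 S3-b->S4 S3-c->S0 S4-a->S1 S4-b->S0 S4-c->S0

Remember how much of `accb` the current input suffix matches. State S0 means no match yet; S1 means the last symbol is `a`; S2 means the last 2 symbols are `ac`; S3 means the last 3 symbols are `acc`; S4 means the last 4 symbols are `accb`. Only S4 accepts. On a mismatch, fall back to the longest proper suffix that is still a prefix of `accb`.
5 states suffice.
        a   b   c  
>  S0   S1  S0  S0 
   S1   S1  S0  S2 
   S2   S1  S0  S3 
   S3   S1  S4  S0 
 * S4   S1  S0  S0 
(> = start, * = accepting)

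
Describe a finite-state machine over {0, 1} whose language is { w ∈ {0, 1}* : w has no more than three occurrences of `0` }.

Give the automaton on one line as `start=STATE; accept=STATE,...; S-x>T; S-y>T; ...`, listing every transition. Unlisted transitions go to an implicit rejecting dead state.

start=q0; accept=q0,q1,q2,q3; q0-0>q1; q0-1>q0; q1-0>q2; q1-1>q1; q2-0>q3; q2-1>q2; q3-0>q4; q3-1>q3; q4-0>q4; q4-1>q4

Only the number of `0`s matters, and only up to 4. Make a chain q0 → q1 → q2 → q3 → q4 advanced by each `0` (with q4 absorbing); every other symbol self-loops. The accepting set is {q0, q1, q2, q3}.
5 states suffice.
        0   1  
>* q0   q1  q0 
 * q1   q2  q1 
 * q2   q3  q2 
 * q3   q4  q3 
   q4   q4  q4 
(> = start, * = accepting)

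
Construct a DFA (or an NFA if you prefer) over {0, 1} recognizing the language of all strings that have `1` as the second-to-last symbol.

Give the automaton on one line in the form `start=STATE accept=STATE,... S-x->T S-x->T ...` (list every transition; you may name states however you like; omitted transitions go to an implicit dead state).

start=A accept=F,G A-0->B A-1->C B-0->D B-1->E C-0->F C-1->G D-0->D D-1->E E-0->F E-1->G F-0->D F-1->E G-0->F G-1->G

Because acceptance depends on a position counted from the end, the machine has to buffer the most recent 2 symbols. Make each state the string of the last up-to-2 symbols read; on input `x` shift the window left and append `x`. Accept when the buffered window has length 2 and begins with `1`.
7 states suffice.
       0  1 
>  A   B  C 
   B   D  E 
   C   F  G 
   D   D  E 
   E   F  G 
 * F   D  E 
 * G   F  G 
(> = start, * = accepting)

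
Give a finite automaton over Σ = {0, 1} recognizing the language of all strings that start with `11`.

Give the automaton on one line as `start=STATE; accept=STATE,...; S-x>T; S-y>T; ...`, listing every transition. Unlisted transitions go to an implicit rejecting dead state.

start=A; accept=C; A-0>D; A-1>B; B-0>D; B-1>C; C-0>C; C-1>C; D-0>D; D-1>D

Walk along `11` while the input agrees: from A take `1` to B, and so on. Any deviation drops to the rejecting sink D. Once C is reached the prefix is confirmed and every continuation is accepted.
With 4 states:
       0  1 
>  A   D  B 
   B   D  C 
 * C   C  C 
   D   D  D 
(> = start, * = accepting)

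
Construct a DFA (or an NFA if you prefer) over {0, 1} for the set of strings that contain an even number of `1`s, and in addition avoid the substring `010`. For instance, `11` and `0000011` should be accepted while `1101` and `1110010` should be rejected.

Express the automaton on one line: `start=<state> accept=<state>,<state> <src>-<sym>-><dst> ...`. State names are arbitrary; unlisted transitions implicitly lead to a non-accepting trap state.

start=s0 accept=s0,s1,s6 s0-0->s1 s0-1->s2 s1-0->s1 s1-1->s3 s2-0->s4 s2-1->s0 s3-0->s5 s3-1->s0 s4-0->s4 s4-1->s6 s5-0->s5 s5-1->s7 s6-0->s7 s6-1->s2 s7-0->s7 s7-1->s5

Handle the two conditions separately and then intersect. The first has 2 states tracking the count of `1`s modulo 2; the second has 4 states tracking partial matches of the forbidden pattern `010`. A product state is a pair (one from each), accepting exactly when both do.
With 8 states:
        0   1  
>* s0   s1  s2 
 * s1   s1  s3 
   s2   s4  s0 
   s3   s5  s0 
   s4   s4  s6 
   s5   s5  s7 
 * s6   s7  s2 
   s7   s7  s5 
(> = start, * = accepting)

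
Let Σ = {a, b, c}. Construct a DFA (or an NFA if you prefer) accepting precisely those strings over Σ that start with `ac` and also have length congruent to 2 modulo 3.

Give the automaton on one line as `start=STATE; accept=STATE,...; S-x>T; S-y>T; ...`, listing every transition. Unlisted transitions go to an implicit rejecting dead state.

Handle the two conditions separately and then intersect. One (4 states) tracks whether the input so far still matches the prefix `ac`; the other (3 states) tracks the input length modulo 3. Each combined state is a pair, one component from each; accept when both components accept. Minimizing collapses redundant product states.
With 6 states:
        a   b   c  
>  s0   s1  s2  s2 
   s1   s2  s2  s3 
   s2   s2  s2  s2 
 * s3   s4  s4  s4 
   s4   s5  s5  s5 
   s5   s3  s3  s3 
(> = start, * = accepting)

start=s0; accept=s3; s0-a>s1; s0-b>s2; s0-c>s2; s1-a>s2; s1-b>s2; s1-c>s3; s2-a>s2; s2-b>s2; s2-c>s2; s3-a>s4; s3-b>s4; s3-c>s4; s4-a>s5; s4-b>s5; s4-c>s5; s5-a>s3; s5-b>s3; s5-c>s3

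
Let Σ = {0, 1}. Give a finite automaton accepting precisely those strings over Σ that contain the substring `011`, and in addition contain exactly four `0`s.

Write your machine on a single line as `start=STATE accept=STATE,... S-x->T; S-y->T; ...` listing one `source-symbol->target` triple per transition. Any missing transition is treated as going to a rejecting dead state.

start=S0; accept=S13; S0-0->S1; S0-1->S0; S1-0->S2; S1-1->S3; S2-0->S4; S2-1->S5; S3-0->S2; S3-1->S6; S4-0->S7; S4-1->S8; S5-0->S4; S5-1->S9; S6-0->S9; S6-1->S6; S7-0->S10; S7-1->S11; S8-0->S7; S8-1->S12; S9-0->S12; S9-1->S9; S10-0->S10; S10-1->S10; S11-0->S10; S11-1->S13; S12-0->S13; S12-1->S12; S13-0->S10; S13-1->S13

Handle the two conditions separately and then intersect. The first has 4 states tracking whether and how much of `011` has been seen; the second has 6 states tracking the count of `0`s, saturating at 5. A product state is a pair (one from each), accepting exactly when both do. Equivalent product states are then merged.
With 14 states:
          0    1  
>  S0     S1   S0 
   S1     S2   S3 
   S2     S4   S5 
   S3     S2   S6 
   S4     S7   S8 
   S5     S4   S9 
   S6     S9   S6 
   S7    S10  S11 
   S8     S7  S12 
   S9    S12   S9 
   S10   S10  S10 
   S11   S10  S13 
   S12   S13  S12 
 * S13   S10  S13 
(> = start, * = accepting)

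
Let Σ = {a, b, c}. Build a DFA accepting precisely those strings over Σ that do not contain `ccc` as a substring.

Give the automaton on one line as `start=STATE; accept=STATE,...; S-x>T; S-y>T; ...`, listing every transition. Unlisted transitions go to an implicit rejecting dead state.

Track partial matches of the forbidden pattern `ccc`. State s3 is a dead state reached once `ccc` has occurred; every other state accepts. s0 means no part of `ccc` is currently matched.
4 states suffice.
        a   b   c  
>* s0   s0  s0  s1 
 * s1   s0  s0  s2 
 * s2   s0  s0  s3 
   s3   s3  s3  s3 
(> = start, * = accepting)

start=s0; accept=s0,s1,s2; s0-a>s0; s0-b>s0; s0-c>s1; s1-a>s0; s1-b>s0; s1-c>s2; s2-a>s0; s2-b>s0; s2-c>s3; s3-a>s3; s3-b>s3; s3-c>s3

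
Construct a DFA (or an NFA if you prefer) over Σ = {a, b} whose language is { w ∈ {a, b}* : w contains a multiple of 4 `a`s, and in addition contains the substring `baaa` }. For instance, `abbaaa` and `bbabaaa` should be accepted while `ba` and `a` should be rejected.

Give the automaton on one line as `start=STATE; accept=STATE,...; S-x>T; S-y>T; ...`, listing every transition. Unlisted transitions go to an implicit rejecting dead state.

Run two small machines in parallel and take their product. One (4 states) tracks the count of `a`s modulo 4; the other (5 states) tracks whether and how much of `baaa` has been seen. Each combined state is a pair, one component from each; accept when both components accept.
          a    b  
>  q0     q1   q2 
   q1     q3   q4 
   q2     q5   q2 
   q3     q6   q7 
   q4     q8   q4 
   q5     q9   q4 
   q6     q0  q10 
   q7    q11   q7 
   q8    q12   q7 
   q9    q13   q7 
   q10   q14  q10 
   q11   q15  q10 
   q12   q16  q10 
   q13   q16  q13 
   q14   q17   q2 
   q15   q18   q2 
 * q16   q18  q16 
   q17   q19   q4 
   q18   q19  q18 
   q19   q13  q19 
(> = start, * = accepting)

start=q0; accept=q16; q0-a>q1; q0-b>q2; q1-a>q3; q1-b>q4; q2-a>q5; q2-b>q2; q3-a>q6; q3-b>q7; q4-a>q8; q4-b>q4; q5-a>q9; q5-b>q4; q6-a>q0; q6-b>q10; q7-a>q11; q7-b>q7; q8-a>q12; q8-b>q7; q9-a>q13; q9-b>q7; q10-a>q14; q10-b>q10; q11-a>q15; q11-b>q10; q12-a>q16; q12-b>q10; q13-a>q16; q13-b>q13; q14-a>q17; q14-b>q2; q15-a>q18; q15-b>q2; q16-a>q18; q16-b>q16; q17-a>q19; q17-b>q4; q18-a>q19; q18-b>q18; q19-a>q13; q19-b>q19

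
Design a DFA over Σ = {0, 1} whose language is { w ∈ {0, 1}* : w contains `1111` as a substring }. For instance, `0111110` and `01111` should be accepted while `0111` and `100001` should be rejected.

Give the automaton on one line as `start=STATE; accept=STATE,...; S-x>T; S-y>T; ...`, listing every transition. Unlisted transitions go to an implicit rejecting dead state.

States q0..q3 record the length of the longest prefix of `1111` that matches the current input suffix. Reaching q4 means `1111` has been seen, and we stay there forever. Accept from q4.
A 5-state machine:
        0   1  
>  q0   q0  q1 
   q1   q0  q2 
   q2   q0  q3 
   q3   q0  q4 
 * q4   q4  q4 
(> = start, * = accepting)

start=q0; accept=q4; q0-0>q0; q0-1>q1; q1-0>q0; q1-1>q2; q2-0>q0; q2-1>q3; q3-0>q0; q3-1>q4; q4-0>q4; q4-1>q4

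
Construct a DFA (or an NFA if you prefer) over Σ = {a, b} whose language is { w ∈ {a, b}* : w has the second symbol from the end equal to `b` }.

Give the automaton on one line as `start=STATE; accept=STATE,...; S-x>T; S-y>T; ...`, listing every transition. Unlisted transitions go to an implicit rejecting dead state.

A DFA must remember the last 2 symbols (since which symbol is second-to-last isn't known until the input ends). Use one state per possible window of the last ≤2 symbols; accept from those whose window starts with `b`.
With 7 states:
        a   b  
>  q0   q1  q2 
   q1   q3  q4 
   q2   q5  q6 
   q3   q3  q4 
   q4   q5  q6 
 * q5   q3  q4 
 * q6   q5  q6 
(> = start, * = accepting)

start=q0; accept=q5,q6; q0-a>q1; q0-b>q2; q1-a>q3; q1-b>q4; q2-a>q5; q2-b>q6; q3-a>q3; q3-b>q4; q4-a>q5; q4-b>q6; q5-a>q3; q5-b>q4; q6-a>q5; q6-b>q6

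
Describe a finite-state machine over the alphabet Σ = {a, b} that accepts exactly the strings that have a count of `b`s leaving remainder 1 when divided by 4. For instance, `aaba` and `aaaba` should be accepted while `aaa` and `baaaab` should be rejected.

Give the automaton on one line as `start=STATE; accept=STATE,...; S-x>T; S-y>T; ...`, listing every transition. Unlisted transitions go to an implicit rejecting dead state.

start=q0; accept=q1; q0-a>q0; q0-b>q1; q1-a>q1; q1-b>q2; q2-a>q2; q2-b>q3; q3-a>q3; q3-b>q0

Keep the running count of `b`s modulo 4: each `b` advances along the cycle q0 → q1 → q2 → q3 → q0 while other symbols loop. Accept at q1.
A 4-state machine:
        a   b  
>  q0   q0  q1 
 * q1   q1  q2 
   q2   q2  q3 
   q3   q3  q0 
(> = start, * = accepting)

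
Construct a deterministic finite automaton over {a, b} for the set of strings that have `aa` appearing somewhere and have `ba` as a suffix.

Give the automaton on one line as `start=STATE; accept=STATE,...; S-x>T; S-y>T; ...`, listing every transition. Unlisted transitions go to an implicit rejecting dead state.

start=q0; accept=q6; q0-a>q1; q0-b>q2; q1-a>q3; q1-b>q2; q2-a>q4; q2-b>q2; q3-a>q3; q3-b>q5; q4-a>q3; q4-b>q2; q5-a>q6; q5-b>q5; q6-a>q3; q6-b>q5

Run two small machines in parallel and take their product. One (3 states) tracks whether and how much of `aa` has been seen; the other (3 states) tracks how much of the suffix `ba` has currently been matched. Each combined state is a pair, one component from each; accept when both components accept.
A 7-state machine:
        a   b  
>  q0   q1  q2 
   q1   q3  q2 
   q2   q4  q2 
   q3   q3  q5 
   q4   q3  q2 
   q5   q6  q5 
 * q6   q3  q5 
(> = start, * = accepting)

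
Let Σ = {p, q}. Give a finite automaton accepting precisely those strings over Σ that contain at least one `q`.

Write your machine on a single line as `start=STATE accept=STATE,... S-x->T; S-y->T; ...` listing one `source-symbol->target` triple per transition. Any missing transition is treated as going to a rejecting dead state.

Only the number of `q`s matters, and only up to 2. Make a chain A → B → C advanced by each `q` (with C absorbing); every other symbol self-loops. The accepting set is {B, C}.
3 states suffice.
       p  q 
>  A   A  B 
 * B   B  C 
 * C   C  C 
(> = start, * = accepting)

start=A; accept=B,C; A-p->A; A-q->B; B-p->B; B-q->C; C-p->C; C-q->C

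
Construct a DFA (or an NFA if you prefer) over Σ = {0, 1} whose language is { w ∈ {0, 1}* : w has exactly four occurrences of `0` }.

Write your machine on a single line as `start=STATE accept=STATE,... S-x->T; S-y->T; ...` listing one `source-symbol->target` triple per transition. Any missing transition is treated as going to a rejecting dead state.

start=q0; accept=q4; q0-0->q1; q0-1->q0; q1-0->q2; q1-1->q1; q2-0->q3; q2-1->q2; q3-0->q4; q3-1->q3; q4-0->q5; q4-1->q4; q5-0->q5; q5-1->q5

Count `0`s, saturating at 5: states q0 through q4 mean 0 through 4 `0`s seen; q5 means more than 4. Each `0` increments (capped at q5); other symbols loop. Accept from {q4}.
6 states suffice.
        0   1  
>  q0   q1  q0 
   q1   q2  q1 
   q2   q3  q2 
   q3   q4  q3 
 * q4   q5  q4 
   q5   q5  q5 
(> = start, * = accepting)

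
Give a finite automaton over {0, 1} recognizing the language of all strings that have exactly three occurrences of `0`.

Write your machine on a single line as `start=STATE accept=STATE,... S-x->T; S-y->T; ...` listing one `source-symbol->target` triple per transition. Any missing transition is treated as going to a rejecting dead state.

start=q0; accept=q3; q0-0->q1; q0-1->q0; q1-0->q2; q1-1->q1; q2-0->q3; q2-1->q2; q3-0->q4; q3-1->q3; q4-0->q4; q4-1->q4

Count `0`s, saturating at 4: states q0 through q3 mean 0 through 3 `0`s seen; q4 means more than 3. Each `0` increments (capped at q4); other symbols loop. Accept from {q3}.
A 5-state machine:
        0   1  
>  q0   q1  q0 
   q1   q2  q1 
   q2   q3  q2 
 * q3   q4  q3 
   q4   q4  q4 
(> = start, * = accepting)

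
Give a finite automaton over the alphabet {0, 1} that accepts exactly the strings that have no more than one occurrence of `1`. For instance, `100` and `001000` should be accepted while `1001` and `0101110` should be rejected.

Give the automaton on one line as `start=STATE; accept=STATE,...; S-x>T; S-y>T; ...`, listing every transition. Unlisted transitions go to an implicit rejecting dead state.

Count `1`s, saturating at 2: state q0 means no `1` yet, q1 means one `1` seen, q2 means more than one. Each `1` increments (capped at q2); other symbols loop. Accept from {q0, q1}.
3 states suffice.
        0   1  
>* q0   q0  q1 
 * q1   q1  q2 
   q2   q2  q2 
(> = start, * = accepting)

start=q0; accept=q0,q1; q0-0>q0; q0-1>q1; q1-0>q1; q1-1>q2; q2-0>q2; q2-1>q2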